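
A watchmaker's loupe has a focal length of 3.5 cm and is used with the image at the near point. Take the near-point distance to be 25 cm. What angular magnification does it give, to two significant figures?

M = 1 + D/f = 1 + 25/3.5 = 8.143.

8.1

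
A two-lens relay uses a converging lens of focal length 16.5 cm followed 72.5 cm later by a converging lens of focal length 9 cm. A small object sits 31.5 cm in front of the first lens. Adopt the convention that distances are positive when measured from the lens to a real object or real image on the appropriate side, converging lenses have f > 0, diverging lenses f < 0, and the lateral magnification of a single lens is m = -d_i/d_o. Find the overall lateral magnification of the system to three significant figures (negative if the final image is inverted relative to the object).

0.343

Lens 1: 1/d_i1 = 1/f_1 - 1/d_o1 = 1/16.5 - 1/31.5 = 0.02886 cm^-1, so d_i1 = 34.650 cm.
m_1 = -(34.650)/31.5 = -1.1000.
That image sits 37.850 cm in front of the second lens, so d_o2 = 37.850 cm.
Lens 2: 1/d_i2 = 1/f_2 - 1/d_o2 = 1/9 - 1/(37.850) = 0.08469 cm^-1, so d_i2 = 11.808 cm.
m_2 = -(11.808)/(37.850) = -0.3120.
Total m = m_1 x m_2 = (-1.1000)(-0.3120) = 0.3432.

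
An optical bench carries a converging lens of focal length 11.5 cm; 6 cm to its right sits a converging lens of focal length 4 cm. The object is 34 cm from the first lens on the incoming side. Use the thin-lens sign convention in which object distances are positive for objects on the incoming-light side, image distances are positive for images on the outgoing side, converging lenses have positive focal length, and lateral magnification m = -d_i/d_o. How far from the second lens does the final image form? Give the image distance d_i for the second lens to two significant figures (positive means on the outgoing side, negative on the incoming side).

3.0 cm

First lens: d_i1 = 1/(1/11.5 - 1/34) = 17.378 cm.
This image would form 17.378 cm past lens 1, i.e. 11.378 cm beyond lens 2, so it is a virtual object for lens 2: d_o2 = 6 - 17.378 = -11.378 cm.
Second lens: d_i2 = 1/(1/4 - 1/(-11.378)) = 2.960 cm.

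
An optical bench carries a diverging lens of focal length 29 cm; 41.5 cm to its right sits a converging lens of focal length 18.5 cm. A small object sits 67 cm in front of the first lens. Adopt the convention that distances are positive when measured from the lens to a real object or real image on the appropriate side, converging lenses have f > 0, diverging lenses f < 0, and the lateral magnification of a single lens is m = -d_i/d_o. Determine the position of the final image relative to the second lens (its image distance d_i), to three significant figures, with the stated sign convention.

Applying the thin-lens equation to the first lens, 1/(-29) = 1/67 + 1/d_i1, which gives d_i1 = -20.240 cm.
The intermediate image is virtual, 20.240 cm to the left of lens 1, so d_o2 = L - d_i1 = 41.5 - (-20.240) = 61.740 cm.
Applying the thin-lens equation again with f_2 = 18.5 cm and d_o2 = 61.740 cm gives d_i2 = 26.415 cm.

26.4 cm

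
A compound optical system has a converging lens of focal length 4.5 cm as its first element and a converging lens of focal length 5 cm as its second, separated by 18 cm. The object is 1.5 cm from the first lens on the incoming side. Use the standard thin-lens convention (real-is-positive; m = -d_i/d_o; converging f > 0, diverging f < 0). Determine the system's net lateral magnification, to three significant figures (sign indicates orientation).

-0.492

First lens: d_i1 = 1/(1/4.5 - 1/1.5) = -2.250 cm.
m_1 = -(-2.250)/1.5 = 1.5000.
The intermediate image is virtual, 2.250 cm to the left of lens 1, so d_o2 = L - d_i1 = 18 - (-2.250) = 20.250 cm.
Second lens: d_i2 = 1/(1/5 - 1/(20.250)) = 6.639 cm.
m_2 = -(6.639)/(20.250) = -0.3279.
Overall magnification: m = m_1 m_2 = -0.4918.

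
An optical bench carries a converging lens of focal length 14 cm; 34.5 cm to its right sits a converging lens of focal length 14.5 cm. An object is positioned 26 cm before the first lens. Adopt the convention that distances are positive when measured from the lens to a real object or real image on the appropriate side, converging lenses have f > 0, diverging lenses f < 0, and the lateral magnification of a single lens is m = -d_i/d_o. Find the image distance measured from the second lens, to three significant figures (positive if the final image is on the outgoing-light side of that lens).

-5.85 cm

Applying the thin-lens equation to the first lens, 1/14 = 1/26 + 1/d_i1, which gives d_i1 = 30.333 cm.
Object distance for lens 2: d_o2 = 34.5 - 30.333 = 4.167 cm.
Applying the thin-lens equation again with f_2 = 14.5 cm and d_o2 = 4.167 cm gives d_i2 = -5.847 cm.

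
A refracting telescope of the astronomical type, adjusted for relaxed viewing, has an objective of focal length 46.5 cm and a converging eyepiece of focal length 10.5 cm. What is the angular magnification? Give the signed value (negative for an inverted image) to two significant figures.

M = -f_obj/f_eye = -46.5/(10.5) = -4.429.

-4.4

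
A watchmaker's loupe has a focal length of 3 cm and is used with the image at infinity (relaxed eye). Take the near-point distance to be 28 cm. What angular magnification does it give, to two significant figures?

9.3

M = D/f = 28/3 = 9.333.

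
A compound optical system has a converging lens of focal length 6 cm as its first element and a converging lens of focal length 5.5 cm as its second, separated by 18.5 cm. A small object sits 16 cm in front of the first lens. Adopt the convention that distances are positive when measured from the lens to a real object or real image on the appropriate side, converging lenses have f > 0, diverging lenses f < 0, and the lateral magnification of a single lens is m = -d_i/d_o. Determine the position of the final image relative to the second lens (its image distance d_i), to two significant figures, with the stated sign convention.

14 cm

First lens: d_i1 = 1/(1/6 - 1/16) = 9.600 cm.
Object distance for lens 2: d_o2 = 18.5 - 9.600 = 8.900 cm.
Second lens: d_i2 = 1/(1/5.5 - 1/(8.900)) = 14.397 cm.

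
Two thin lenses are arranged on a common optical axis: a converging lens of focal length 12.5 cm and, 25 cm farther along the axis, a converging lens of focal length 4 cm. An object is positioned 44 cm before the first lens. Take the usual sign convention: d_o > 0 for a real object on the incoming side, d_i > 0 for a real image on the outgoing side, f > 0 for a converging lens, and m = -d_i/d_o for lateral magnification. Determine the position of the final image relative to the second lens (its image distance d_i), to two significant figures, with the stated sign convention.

8.5 cm

First lens: d_i1 = 1/(1/12.5 - 1/44) = 17.460 cm.
The intermediate image is 17.460 cm to the right of lens 1, so d_o2 = L - d_i1 = 25 - 17.460 = 7.540 cm.
Second lens: d_i2 = 1/(1/4 - 1/(7.540)) = 8.520 cm.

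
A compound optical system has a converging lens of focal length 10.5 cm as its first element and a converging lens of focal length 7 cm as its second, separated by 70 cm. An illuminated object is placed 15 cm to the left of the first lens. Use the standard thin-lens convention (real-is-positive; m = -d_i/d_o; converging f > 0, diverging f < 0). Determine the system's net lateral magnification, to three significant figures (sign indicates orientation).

0.583

First lens: d_i1 = 1/(1/10.5 - 1/15) = 35.000 cm.
m_1 = -(35.000)/15 = -2.3333.
Object distance for lens 2: d_o2 = 70 - 35.000 = 35.000 cm.
Second lens: d_i2 = 1/(1/7 - 1/(35.000)) = 8.750 cm.
m_2 = -(8.750)/(35.000) = -0.2500.
Overall magnification: m = m_1 m_2 = 0.5833.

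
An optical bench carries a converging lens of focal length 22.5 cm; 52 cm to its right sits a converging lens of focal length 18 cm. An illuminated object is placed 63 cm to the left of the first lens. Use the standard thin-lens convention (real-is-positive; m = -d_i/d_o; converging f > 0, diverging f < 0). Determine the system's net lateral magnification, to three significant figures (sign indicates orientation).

First lens: d_i1 = 1/(1/22.5 - 1/63) = 35.000 cm.
m_1 = -(35.000)/63 = -0.5556.
Object distance for lens 2: d_o2 = 52 - 35.000 = 17.000 cm.
Second lens: d_i2 = 1/(1/18 - 1/(17.000)) = -306.000 cm.
m_2 = -(-306.000)/(17.000) = 18.0000.
Overall magnification: m = m_1 m_2 = -10.0000.

-10.0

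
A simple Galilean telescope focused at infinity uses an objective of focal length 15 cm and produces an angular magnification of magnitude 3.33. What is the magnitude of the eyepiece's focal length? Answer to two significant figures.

4.5 cm

|M| = f_obj/|f_eye|, so |f_eye| = f_obj/|M| = 15/3.33 = 4.505 cm.
(The eyepiece is diverging, so its signed focal length is -4.505 cm.)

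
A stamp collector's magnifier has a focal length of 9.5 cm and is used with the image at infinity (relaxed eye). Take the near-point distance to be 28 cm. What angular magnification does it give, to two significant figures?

M = D/f = 28/9.5 = 2.947.

2.9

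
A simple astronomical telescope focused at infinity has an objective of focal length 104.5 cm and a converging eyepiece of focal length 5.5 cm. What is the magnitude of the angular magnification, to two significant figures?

|M| = f_obj/|f_eye| = 104.5/5.5 = 19.000.

19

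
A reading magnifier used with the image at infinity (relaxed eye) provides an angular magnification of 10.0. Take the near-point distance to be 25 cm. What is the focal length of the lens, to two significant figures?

For the image at infinity, M = D/f.
f = D/M = 25/10.0 = 2.500 cm.

2.5 cm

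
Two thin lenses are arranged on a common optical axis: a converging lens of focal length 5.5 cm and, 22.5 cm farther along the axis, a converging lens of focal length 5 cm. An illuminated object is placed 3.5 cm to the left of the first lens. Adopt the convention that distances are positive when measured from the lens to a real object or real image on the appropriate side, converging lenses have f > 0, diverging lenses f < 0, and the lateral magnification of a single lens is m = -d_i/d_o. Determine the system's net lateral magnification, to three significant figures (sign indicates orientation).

-0.507

First lens: d_i1 = 1/(1/5.5 - 1/3.5) = -9.625 cm.
m_1 = -(-9.625)/3.5 = 2.7500.
The intermediate image is virtual, 9.625 cm to the left of lens 1, so d_o2 = L - d_i1 = 22.5 - (-9.625) = 32.125 cm.
Second lens: d_i2 = 1/(1/5 - 1/(32.125)) = 5.922 cm.
m_2 = -(5.922)/(32.125) = -0.1843.
The system's lateral magnification is m_1 m_2 = (2.7500)(-0.1843) = -0.5069.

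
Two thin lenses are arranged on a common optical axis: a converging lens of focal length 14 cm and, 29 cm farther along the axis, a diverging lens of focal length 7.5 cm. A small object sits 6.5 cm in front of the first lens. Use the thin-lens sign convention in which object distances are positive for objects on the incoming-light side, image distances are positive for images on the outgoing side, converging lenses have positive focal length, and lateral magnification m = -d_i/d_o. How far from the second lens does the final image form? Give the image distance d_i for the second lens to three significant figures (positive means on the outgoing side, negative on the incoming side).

-6.34 cm

Lens 1: 1/d_i1 = 1/f_1 - 1/d_o1 = 1/14 - 1/6.5 = -0.08242 cm^-1, so d_i1 = -12.133 cm.
The intermediate image is virtual, 12.133 cm to the left of lens 1, so d_o2 = L - d_i1 = 29 - (-12.133) = 41.133 cm.
Lens 2: 1/d_i2 = 1/f_2 - 1/d_o2 = 1/(-7.5) - 1/(41.133) = -0.15764 cm^-1, so d_i2 = -6.343 cm.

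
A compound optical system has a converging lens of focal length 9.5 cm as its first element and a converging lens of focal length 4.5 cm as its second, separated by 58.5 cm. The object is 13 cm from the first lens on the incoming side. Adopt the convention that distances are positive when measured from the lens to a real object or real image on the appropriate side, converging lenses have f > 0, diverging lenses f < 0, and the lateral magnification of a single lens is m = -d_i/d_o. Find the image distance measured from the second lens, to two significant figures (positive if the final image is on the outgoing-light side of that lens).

5.6 cm

Lens 1: 1/d_i1 = 1/f_1 - 1/d_o1 = 1/9.5 - 1/13 = 0.02834 cm^-1, so d_i1 = 35.286 cm.
Object distance for lens 2: d_o2 = 58.5 - 35.286 = 23.214 cm.
Lens 2: 1/d_i2 = 1/f_2 - 1/d_o2 = 1/4.5 - 1/(23.214) = 0.17915 cm^-1, so d_i2 = 5.582 cm.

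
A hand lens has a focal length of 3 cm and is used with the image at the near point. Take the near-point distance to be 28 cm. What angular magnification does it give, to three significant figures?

M = 1 + D/f = 1 + 28/3 = 10.333.

10.3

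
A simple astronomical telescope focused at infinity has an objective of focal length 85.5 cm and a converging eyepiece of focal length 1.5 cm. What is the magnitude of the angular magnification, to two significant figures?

|M| = f_obj/|f_eye| = 85.5/1.5 = 57.000.

57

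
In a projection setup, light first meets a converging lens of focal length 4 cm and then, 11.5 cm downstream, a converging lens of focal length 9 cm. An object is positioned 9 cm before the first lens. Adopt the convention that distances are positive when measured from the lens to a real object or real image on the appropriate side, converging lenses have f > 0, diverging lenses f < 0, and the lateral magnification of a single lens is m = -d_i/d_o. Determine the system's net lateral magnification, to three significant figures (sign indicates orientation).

-1.53

First lens: d_i1 = 1/(1/4 - 1/9) = 7.200 cm.
m_1 = -(7.200)/9 = -0.8000.
The intermediate image is 7.200 cm to the right of lens 1, so d_o2 = L - d_i1 = 11.5 - 7.200 = 4.300 cm.
Second lens: d_i2 = 1/(1/9 - 1/(4.300)) = -8.234 cm.
m_2 = -(-8.234)/(4.300) = 1.9149.
The system's lateral magnification is m_1 m_2 = (-0.8000)(1.9149) = -1.5319.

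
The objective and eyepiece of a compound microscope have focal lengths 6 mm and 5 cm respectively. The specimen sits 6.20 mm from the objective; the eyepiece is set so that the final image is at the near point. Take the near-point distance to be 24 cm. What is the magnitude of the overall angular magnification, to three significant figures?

Convert to cm: f_obj = 6 mm = 0.6 cm; d_o = 6.20 mm = 0.62 cm.
Objective: 1/d_i = 1/f_obj - 1/d_o = 1/0.6 - 1/0.62 = 0.05376 cm^-1, so d_i = 18.600 cm.
m_obj = -d_i/d_o = -18.600/0.62 = -30.000.
Eyepiece angular magnification (image at near point): M_eye = 1 + D/f_e = 1 + 24/5 = 5.800.
Overall M = m_obj x M_eye = (-30.000)(5.800) = -174.00.
|M| = 174.00.

174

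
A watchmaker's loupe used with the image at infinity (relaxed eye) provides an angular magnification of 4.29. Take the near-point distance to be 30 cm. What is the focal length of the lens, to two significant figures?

7.0 cm

For the image at infinity, M = D/f.
f = D/M = 30/4.29 = 6.993 cm.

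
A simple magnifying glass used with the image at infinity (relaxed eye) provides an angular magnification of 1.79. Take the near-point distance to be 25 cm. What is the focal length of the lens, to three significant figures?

For the image at infinity, M = D/f.
f = D/M = 25/1.79 = 13.966 cm.

14.0 cm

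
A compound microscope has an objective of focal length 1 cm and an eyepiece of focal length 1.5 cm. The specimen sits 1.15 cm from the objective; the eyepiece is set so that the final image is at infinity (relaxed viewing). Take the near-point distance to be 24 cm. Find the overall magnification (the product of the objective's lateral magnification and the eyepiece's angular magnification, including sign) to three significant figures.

-107

Objective: 1/d_i = 1/f_obj - 1/d_o = 1/1 - 1/1.15 = 0.13043 cm^-1, so d_i = 7.667 cm.
m_obj = -d_i/d_o = -7.667/1.15 = -6.667.
Eyepiece angular magnification (image at infinity): M_eye = D/f_e = 24/1.5 = 16.000.
Overall M = m_obj x M_eye = (-6.667)(16.000) = -106.67.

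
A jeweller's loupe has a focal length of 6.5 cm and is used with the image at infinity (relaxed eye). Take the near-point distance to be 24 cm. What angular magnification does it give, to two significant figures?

3.7

M = D/f = 24/6.5 = 3.692.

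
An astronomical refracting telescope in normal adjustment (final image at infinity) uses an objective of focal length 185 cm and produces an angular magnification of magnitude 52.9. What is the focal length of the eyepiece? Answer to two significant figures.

3.5 cm

|M| = f_obj/f_eye, so f_eye = f_obj/|M| = 185/52.9 = 3.497 cm.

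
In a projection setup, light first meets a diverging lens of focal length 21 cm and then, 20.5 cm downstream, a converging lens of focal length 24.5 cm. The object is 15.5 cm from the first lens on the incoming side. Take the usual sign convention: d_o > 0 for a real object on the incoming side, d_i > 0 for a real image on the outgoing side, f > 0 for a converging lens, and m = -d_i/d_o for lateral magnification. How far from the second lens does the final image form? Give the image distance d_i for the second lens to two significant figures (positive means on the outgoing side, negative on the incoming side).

150 cm

Applying the thin-lens equation to the first lens, 1/(-21) = 1/15.5 + 1/d_i1, which gives d_i1 = -8.918 cm.
The intermediate image is virtual, 8.918 cm to the left of lens 1, so d_o2 = L - d_i1 = 20.5 - (-8.918) = 29.418 cm.
Applying the thin-lens equation again with f_2 = 24.5 cm and d_o2 = 29.418 cm gives d_i2 = 146.556 cm.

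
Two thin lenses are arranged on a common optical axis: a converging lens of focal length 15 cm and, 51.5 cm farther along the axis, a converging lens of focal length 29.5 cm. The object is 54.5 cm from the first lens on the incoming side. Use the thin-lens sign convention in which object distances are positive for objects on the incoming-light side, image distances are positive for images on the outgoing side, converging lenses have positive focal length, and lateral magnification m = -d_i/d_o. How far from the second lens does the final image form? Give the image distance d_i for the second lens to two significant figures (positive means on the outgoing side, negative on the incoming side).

700 cm

First lens: d_i1 = 1/(1/15 - 1/54.5) = 20.696 cm.
The intermediate image is 20.696 cm to the right of lens 1, so d_o2 = L - d_i1 = 51.5 - 20.696 = 30.804 cm.
Second lens: d_i2 = 1/(1/29.5 - 1/(30.804)) = 696.973 cm.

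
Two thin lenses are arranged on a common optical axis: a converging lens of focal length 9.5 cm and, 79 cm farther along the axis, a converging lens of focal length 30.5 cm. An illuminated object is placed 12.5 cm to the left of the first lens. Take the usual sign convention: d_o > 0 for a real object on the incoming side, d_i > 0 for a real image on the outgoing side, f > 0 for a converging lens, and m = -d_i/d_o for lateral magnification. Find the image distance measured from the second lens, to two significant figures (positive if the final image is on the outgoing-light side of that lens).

Lens 1: 1/d_i1 = 1/f_1 - 1/d_o1 = 1/9.5 - 1/12.5 = 0.02526 cm^-1, so d_i1 = 39.583 cm.
The intermediate image is 39.583 cm to the right of lens 1, so d_o2 = L - d_i1 = 79 - 39.583 = 39.417 cm.
Lens 2: 1/d_i2 = 1/f_2 - 1/d_o2 = 1/30.5 - 1/(39.417) = 0.00742 cm^-1, so d_i2 = 134.827 cm.

130 cm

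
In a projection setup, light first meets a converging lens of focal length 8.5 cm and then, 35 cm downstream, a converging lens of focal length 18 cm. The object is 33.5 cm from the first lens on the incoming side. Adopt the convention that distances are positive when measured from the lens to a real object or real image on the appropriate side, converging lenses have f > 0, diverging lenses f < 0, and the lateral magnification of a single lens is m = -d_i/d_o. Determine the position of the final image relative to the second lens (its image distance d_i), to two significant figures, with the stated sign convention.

76 cm

First lens: d_i1 = 1/(1/8.5 - 1/33.5) = 11.390 cm.
Object distance for lens 2: d_o2 = 35 - 11.390 = 23.610 cm.
Second lens: d_i2 = 1/(1/18 - 1/(23.610)) = 75.754 cm.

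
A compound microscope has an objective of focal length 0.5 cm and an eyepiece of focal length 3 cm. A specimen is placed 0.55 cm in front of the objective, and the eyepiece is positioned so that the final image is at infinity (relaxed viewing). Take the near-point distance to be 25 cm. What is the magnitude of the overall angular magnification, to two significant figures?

Objective: 1/d_i = 1/f_obj - 1/d_o = 1/0.5 - 1/0.55 = 0.18182 cm^-1, so d_i = 5.500 cm.
m_obj = -d_i/d_o = -5.500/0.55 = -10.000.
Eyepiece angular magnification (image at infinity): M_eye = D/f_e = 25/3 = 8.333.
Overall M = m_obj x M_eye = (-10.000)(8.333) = -83.33.
|M| = 83.33.

83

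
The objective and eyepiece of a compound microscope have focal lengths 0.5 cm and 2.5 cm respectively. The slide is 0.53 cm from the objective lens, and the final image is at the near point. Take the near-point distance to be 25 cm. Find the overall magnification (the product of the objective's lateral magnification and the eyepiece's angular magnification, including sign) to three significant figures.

Objective: 1/d_i = 1/f_obj - 1/d_o = 1/0.5 - 1/0.53 = 0.11321 cm^-1, so d_i = 8.833 cm.
m_obj = -d_i/d_o = -8.833/0.53 = -16.667.
Eyepiece angular magnification (image at near point): M_eye = 1 + D/f_e = 1 + 25/2.5 = 11.000.
Overall M = m_obj x M_eye = (-16.667)(11.000) = -183.33.

-183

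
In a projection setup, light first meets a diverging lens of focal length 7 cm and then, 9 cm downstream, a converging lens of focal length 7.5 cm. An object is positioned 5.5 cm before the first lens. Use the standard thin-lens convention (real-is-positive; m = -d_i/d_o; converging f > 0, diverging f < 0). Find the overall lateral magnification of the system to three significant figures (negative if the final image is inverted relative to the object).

-0.917

First lens: d_i1 = 1/(1/(-7) - 1/5.5) = -3.080 cm.
m_1 = -(-3.080)/5.5 = 0.5600.
The intermediate image is virtual, 3.080 cm to the left of lens 1, so d_o2 = L - d_i1 = 9 - (-3.080) = 12.080 cm.
Second lens: d_i2 = 1/(1/7.5 - 1/(12.080)) = 19.782 cm.
m_2 = -(19.782)/(12.080) = -1.6376.
Total m = m_1 x m_2 = (0.5600)(-1.6376) = -0.9170.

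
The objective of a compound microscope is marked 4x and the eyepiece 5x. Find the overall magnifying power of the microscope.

20

The overall magnification of a compound microscope is the product of the objective and eyepiece magnifications:
M = M_obj x M_eye = 4 x 5 = 20.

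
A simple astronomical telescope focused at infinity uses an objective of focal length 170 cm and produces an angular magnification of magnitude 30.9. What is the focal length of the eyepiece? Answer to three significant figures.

5.50 cm

|M| = f_obj/f_eye, so f_eye = f_obj/|M| = 170/30.9 = 5.502 cm.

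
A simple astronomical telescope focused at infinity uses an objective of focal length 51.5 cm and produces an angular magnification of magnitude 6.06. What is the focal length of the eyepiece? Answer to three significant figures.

8.50 cm

|M| = f_obj/f_eye, so f_eye = f_obj/|M| = 51.5/6.06 = 8.498 cm.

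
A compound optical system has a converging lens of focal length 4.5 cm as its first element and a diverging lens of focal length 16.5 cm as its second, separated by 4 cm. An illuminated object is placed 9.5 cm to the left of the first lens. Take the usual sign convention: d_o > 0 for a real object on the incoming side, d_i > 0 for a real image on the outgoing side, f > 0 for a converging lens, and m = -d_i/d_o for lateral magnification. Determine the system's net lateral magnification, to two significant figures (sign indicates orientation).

-1.2

Lens 1: 1/d_i1 = 1/f_1 - 1/d_o1 = 1/4.5 - 1/9.5 = 0.11696 cm^-1, so d_i1 = 8.550 cm.
m_1 = -(8.550)/9.5 = -0.9000.
This image would form 8.550 cm past lens 1, i.e. 4.550 cm beyond lens 2, so it is a virtual object for lens 2: d_o2 = 4 - 8.550 = -4.550 cm.
Lens 2: 1/d_i2 = 1/f_2 - 1/d_o2 = 1/(-16.5) - 1/(-4.550) = 0.15917 cm^-1, so d_i2 = 6.282 cm.
m_2 = -(6.282)/(-4.550) = 1.3808.
Total m = m_1 x m_2 = (-0.9000)(1.3808) = -1.2427.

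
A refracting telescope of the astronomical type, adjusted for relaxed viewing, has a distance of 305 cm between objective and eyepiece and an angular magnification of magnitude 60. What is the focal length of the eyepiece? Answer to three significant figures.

In normal adjustment the tube length equals f_obj + f_eye and |M| = f_obj/f_eye.
So f_obj = 60 f_eye and 60 f_eye + f_eye = 305 cm, giving f_eye = 305/61 = 5.000 cm and f_obj = 300.000 cm.

5.00 cm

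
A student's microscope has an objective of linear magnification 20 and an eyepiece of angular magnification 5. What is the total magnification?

The overall magnification of a compound microscope is the product of the objective and eyepiece magnifications:
M = M_obj x M_eye = 20 x 5 = 100.

100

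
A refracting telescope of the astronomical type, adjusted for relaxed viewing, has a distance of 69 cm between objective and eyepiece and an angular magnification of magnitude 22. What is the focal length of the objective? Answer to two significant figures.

66 cm

In normal adjustment the tube length equals f_obj + f_eye and |M| = f_obj/f_eye.
So f_obj = 22 f_eye and 22 f_eye + f_eye = 69 cm, giving f_eye = 69/23 = 3.000 cm and f_obj = 66.000 cm.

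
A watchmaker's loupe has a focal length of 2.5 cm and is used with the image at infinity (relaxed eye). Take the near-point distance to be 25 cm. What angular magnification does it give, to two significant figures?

10

M = D/f = 25/2.5 = 10.000.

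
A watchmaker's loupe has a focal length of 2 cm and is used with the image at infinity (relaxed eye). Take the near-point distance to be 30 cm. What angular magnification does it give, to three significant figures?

15.0

M = D/f = 30/2 = 15.000.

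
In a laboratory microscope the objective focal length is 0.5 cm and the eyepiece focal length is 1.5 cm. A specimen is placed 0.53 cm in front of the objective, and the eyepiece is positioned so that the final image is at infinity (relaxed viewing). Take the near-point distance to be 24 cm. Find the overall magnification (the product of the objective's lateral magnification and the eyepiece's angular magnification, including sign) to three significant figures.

Objective: 1/d_i = 1/f_obj - 1/d_o = 1/0.5 - 1/0.53 = 0.11321 cm^-1, so d_i = 8.833 cm.
m_obj = -d_i/d_o = -8.833/0.53 = -16.667.
Eyepiece angular magnification (image at infinity): M_eye = D/f_e = 24/1.5 = 16.000.
Overall M = m_obj x M_eye = (-16.667)(16.000) = -266.67.

-267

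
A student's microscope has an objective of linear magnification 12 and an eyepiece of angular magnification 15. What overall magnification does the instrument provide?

180

The overall magnification of a compound microscope is the product of the objective and eyepiece magnifications:
M = M_obj x M_eye = 12 x 15 = 180.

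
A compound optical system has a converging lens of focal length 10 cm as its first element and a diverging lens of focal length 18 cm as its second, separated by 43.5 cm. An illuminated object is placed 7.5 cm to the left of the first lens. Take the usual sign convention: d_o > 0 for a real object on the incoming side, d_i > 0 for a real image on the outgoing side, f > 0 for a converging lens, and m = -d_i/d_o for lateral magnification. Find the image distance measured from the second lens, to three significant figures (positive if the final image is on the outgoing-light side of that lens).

First lens: d_i1 = 1/(1/10 - 1/7.5) = -30.000 cm.
With d_i1 < 0 the first image is virtual and lies on the object side; the object distance for lens 2 is d_o2 = 43.5 - (-30.000) = 73.500 cm.
Second lens: d_i2 = 1/(1/(-18) - 1/(73.500)) = -14.459 cm.

-14.5 cm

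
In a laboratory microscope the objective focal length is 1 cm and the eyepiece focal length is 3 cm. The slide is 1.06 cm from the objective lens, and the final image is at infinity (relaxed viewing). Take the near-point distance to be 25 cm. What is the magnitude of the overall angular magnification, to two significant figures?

140

Objective: 1/d_i = 1/f_obj - 1/d_o = 1/1 - 1/1.06 = 0.05660 cm^-1, so d_i = 17.667 cm.
m_obj = -d_i/d_o = -17.667/1.06 = -16.667.
Eyepiece angular magnification (image at infinity): M_eye = D/f_e = 25/3 = 8.333.
Overall M = m_obj x M_eye = (-16.667)(8.333) = -138.89.
|M| = 138.89.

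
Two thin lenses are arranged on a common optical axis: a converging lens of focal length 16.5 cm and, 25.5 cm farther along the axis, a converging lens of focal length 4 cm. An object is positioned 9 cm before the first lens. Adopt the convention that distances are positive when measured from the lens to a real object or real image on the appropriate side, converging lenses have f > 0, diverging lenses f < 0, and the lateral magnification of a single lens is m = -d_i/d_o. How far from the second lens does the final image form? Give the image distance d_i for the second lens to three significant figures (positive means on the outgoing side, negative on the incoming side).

4.39 cm

Lens 1: 1/d_i1 = 1/f_1 - 1/d_o1 = 1/16.5 - 1/9 = -0.05051 cm^-1, so d_i1 = -19.800 cm.
With d_i1 < 0 the first image is virtual and lies on the object side; the object distance for lens 2 is d_o2 = 25.5 - (-19.800) = 45.300 cm.
Lens 2: 1/d_i2 = 1/f_2 - 1/d_o2 = 1/4 - 1/(45.300) = 0.22792 cm^-1, so d_i2 = 4.387 cm.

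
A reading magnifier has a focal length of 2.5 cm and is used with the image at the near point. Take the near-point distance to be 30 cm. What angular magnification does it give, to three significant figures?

M = 1 + D/f = 1 + 30/2.5 = 13.000.

13.0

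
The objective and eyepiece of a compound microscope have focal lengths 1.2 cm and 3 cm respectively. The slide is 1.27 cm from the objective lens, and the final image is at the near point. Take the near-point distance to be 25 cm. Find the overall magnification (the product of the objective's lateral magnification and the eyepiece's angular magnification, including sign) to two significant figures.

Objective: 1/d_i = 1/f_obj - 1/d_o = 1/1.2 - 1/1.27 = 0.04593 cm^-1, so d_i = 21.771 cm.
m_obj = -d_i/d_o = -21.771/1.27 = -17.143.
Eyepiece angular magnification (image at near point): M_eye = 1 + D/f_e = 1 + 25/3 = 9.333.
Overall M = m_obj x M_eye = (-17.143)(9.333) = -160.00.

-160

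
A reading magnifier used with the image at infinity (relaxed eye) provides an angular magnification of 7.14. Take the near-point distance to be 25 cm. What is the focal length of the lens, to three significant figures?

For the image at infinity, M = D/f.
f = D/M = 25/7.14 = 3.501 cm.

3.50 cm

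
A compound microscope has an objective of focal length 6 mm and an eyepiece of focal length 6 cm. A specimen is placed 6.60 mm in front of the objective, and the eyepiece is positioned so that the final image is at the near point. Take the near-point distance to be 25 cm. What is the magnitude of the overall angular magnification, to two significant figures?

52

Convert to cm: f_obj = 6 mm = 0.6 cm; d_o = 6.60 mm = 0.66 cm.
Objective: 1/d_i = 1/f_obj - 1/d_o = 1/0.6 - 1/0.66 = 0.15152 cm^-1, so d_i = 6.600 cm.
m_obj = -d_i/d_o = -6.600/0.66 = -10.000.
Eyepiece angular magnification (image at near point): M_eye = 1 + D/f_e = 1 + 25/6 = 5.167.
Overall M = m_obj x M_eye = (-10.000)(5.167) = -51.67.
|M| = 51.67.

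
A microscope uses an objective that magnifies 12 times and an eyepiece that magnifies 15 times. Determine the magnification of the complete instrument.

180

The overall magnification of a compound microscope is the product of the objective and eyepiece magnifications:
M = M_obj x M_eye = 12 x 15 = 180.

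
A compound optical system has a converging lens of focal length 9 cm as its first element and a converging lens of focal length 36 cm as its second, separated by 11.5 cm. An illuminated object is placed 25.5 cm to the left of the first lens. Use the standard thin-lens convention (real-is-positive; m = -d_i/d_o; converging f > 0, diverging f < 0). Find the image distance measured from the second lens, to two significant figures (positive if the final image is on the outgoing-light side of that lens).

Applying the thin-lens equation to the first lens, 1/9 = 1/25.5 + 1/d_i1, which gives d_i1 = 13.909 cm.
This image would form 13.909 cm past lens 1, i.e. 2.409 cm beyond lens 2, so it is a virtual object for lens 2: d_o2 = 11.5 - 13.909 = -2.409 cm.
Applying the thin-lens equation again with f_2 = 36 cm and d_o2 = -2.409 cm gives d_i2 = 2.258 cm.

2.3 cm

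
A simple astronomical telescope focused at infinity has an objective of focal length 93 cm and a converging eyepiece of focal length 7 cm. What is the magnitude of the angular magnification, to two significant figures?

|M| = f_obj/|f_eye| = 93/7 = 13.286.

13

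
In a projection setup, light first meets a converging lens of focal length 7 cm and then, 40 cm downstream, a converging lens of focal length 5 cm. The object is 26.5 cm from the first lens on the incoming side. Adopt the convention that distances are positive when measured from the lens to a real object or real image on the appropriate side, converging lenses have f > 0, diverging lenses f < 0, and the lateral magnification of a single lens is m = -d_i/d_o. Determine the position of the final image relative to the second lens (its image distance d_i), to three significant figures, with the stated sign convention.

Applying the thin-lens equation to the first lens, 1/7 = 1/26.5 + 1/d_i1, which gives d_i1 = 9.513 cm.
Object distance for lens 2: d_o2 = 40 - 9.513 = 30.487 cm.
Applying the thin-lens equation again with f_2 = 5 cm and d_o2 = 30.487 cm gives d_i2 = 5.981 cm.

5.98 cm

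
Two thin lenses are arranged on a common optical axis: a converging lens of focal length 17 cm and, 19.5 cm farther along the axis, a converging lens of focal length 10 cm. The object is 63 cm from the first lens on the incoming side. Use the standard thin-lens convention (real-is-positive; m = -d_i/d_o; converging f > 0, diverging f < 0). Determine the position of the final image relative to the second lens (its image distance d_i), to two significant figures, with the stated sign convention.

2.7 cm

Applying the thin-lens equation to the first lens, 1/17 = 1/63 + 1/d_i1, which gives d_i1 = 23.283 cm.
Since 23.283 cm > 19.5 cm, the first image lies past the second lens and serves as a virtual object: d_o2 = L - d_i1 = -3.783 cm.
Applying the thin-lens equation again with f_2 = 10 cm and d_o2 = -3.783 cm gives d_i2 = 2.744 cm.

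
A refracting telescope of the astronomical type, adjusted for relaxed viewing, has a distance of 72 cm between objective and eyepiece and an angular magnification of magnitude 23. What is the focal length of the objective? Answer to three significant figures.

69.0 cm

In normal adjustment the tube length equals f_obj + f_eye and |M| = f_obj/f_eye.
So f_obj = 23 f_eye and 23 f_eye + f_eye = 72 cm, giving f_eye = 72/24 = 3.000 cm and f_obj = 69.000 cm.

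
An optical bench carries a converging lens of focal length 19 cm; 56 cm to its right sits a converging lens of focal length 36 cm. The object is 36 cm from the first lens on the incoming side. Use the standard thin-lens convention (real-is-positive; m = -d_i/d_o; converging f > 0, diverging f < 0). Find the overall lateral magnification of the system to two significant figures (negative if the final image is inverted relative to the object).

-2.0

Applying the thin-lens equation to the first lens, 1/19 = 1/36 + 1/d_i1, which gives d_i1 = 40.235 cm.
Its lateral magnification is m_1 = -d_i1/d_o1 = -(40.235)/36 = -1.1176.
Object distance for lens 2: d_o2 = 56 - 40.235 = 15.765 cm.
Applying the thin-lens equation again with f_2 = 36 cm and d_o2 = 15.765 cm gives d_i2 = -28.047 cm.
m_2 = -(-28.047)/(15.765) = 1.7791.
Overall magnification: m = m_1 m_2 = -1.9884.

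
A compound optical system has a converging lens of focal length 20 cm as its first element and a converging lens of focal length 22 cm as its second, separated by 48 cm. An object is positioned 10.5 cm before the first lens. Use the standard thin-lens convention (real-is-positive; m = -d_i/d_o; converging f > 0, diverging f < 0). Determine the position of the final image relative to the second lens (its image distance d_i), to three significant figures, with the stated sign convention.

Applying the thin-lens equation to the first lens, 1/20 = 1/10.5 + 1/d_i1, which gives d_i1 = -22.105 cm.
With d_i1 < 0 the first image is virtual and lies on the object side; the object distance for lens 2 is d_o2 = 48 - (-22.105) = 70.105 cm.
Applying the thin-lens equation again with f_2 = 22 cm and d_o2 = 70.105 cm gives d_i2 = 32.061 cm.

32.1 cm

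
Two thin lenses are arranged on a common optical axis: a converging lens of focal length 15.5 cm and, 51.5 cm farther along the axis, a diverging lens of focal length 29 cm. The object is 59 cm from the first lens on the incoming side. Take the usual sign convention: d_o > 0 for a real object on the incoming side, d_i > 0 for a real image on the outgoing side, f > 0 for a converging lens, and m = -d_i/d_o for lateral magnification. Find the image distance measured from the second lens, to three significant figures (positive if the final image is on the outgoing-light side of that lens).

-14.9 cm

Applying the thin-lens equation to the first lens, 1/15.5 = 1/59 + 1/d_i1, which gives d_i1 = 21.023 cm.
That image sits 30.477 cm in front of the second lens, so d_o2 = 30.477 cm.
Applying the thin-lens equation again with f_2 = -29 cm and d_o2 = 30.477 cm gives d_i2 = -14.860 cm.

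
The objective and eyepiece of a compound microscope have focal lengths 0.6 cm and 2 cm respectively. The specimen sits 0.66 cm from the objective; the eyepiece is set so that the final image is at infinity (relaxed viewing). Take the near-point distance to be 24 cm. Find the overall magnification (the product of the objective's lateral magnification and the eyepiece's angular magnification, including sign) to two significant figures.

Objective: 1/d_i = 1/f_obj - 1/d_o = 1/0.6 - 1/0.66 = 0.15152 cm^-1, so d_i = 6.600 cm.
m_obj = -d_i/d_o = -6.600/0.66 = -10.000.
Eyepiece angular magnification (image at infinity): M_eye = D/f_e = 24/2 = 12.000.
Overall M = m_obj x M_eye = (-10.000)(12.000) = -120.00.

-120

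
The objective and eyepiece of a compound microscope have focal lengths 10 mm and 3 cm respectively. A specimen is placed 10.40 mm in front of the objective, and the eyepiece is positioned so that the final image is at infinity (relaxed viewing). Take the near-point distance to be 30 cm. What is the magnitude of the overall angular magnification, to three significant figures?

250

Convert to cm: f_obj = 10 mm = 1 cm; d_o = 10.40 mm = 1.04 cm.
Objective: 1/d_i = 1/f_obj - 1/d_o = 1/1 - 1/1.04 = 0.03846 cm^-1, so d_i = 26.000 cm.
m_obj = -d_i/d_o = -26.000/1.04 = -25.000.
Eyepiece angular magnification (image at infinity): M_eye = D/f_e = 30/3 = 10.000.
Overall M = m_obj x M_eye = (-25.000)(10.000) = -250.00.
|M| = 250.00.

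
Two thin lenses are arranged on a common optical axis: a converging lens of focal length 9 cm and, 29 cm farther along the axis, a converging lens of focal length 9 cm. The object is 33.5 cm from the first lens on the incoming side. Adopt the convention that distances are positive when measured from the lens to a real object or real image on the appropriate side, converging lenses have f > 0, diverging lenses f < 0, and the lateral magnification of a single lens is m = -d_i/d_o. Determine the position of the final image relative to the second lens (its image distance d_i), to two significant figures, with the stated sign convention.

First lens: d_i1 = 1/(1/9 - 1/33.5) = 12.306 cm.
That image sits 16.694 cm in front of the second lens, so d_o2 = 16.694 cm.
Second lens: d_i2 = 1/(1/9 - 1/(16.694)) = 19.528 cm.

20 cm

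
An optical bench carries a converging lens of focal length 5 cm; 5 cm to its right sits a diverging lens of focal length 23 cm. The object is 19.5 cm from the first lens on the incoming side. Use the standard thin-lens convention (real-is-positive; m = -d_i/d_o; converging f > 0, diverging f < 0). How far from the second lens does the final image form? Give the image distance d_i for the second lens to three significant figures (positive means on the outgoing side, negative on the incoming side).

Lens 1: 1/d_i1 = 1/f_1 - 1/d_o1 = 1/5 - 1/19.5 = 0.14872 cm^-1, so d_i1 = 6.724 cm.
This image would form 6.724 cm past lens 1, i.e. 1.724 cm beyond lens 2, so it is a virtual object for lens 2: d_o2 = 5 - 6.724 = -1.724 cm.
Lens 2: 1/d_i2 = 1/f_2 - 1/d_o2 = 1/(-23) - 1/(-1.724) = 0.53652 cm^-1, so d_i2 = 1.864 cm.

1.86 cm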